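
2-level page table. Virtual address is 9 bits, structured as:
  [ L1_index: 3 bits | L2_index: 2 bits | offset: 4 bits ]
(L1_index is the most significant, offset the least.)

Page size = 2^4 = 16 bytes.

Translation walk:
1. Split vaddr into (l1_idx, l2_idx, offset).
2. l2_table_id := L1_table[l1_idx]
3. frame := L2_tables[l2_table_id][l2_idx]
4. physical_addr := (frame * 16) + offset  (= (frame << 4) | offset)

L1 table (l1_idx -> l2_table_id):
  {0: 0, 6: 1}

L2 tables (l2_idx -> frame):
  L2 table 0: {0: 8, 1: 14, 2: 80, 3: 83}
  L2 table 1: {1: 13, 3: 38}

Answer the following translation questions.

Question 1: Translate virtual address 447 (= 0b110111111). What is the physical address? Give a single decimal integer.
vaddr = 447 = 0b110111111
Split: l1_idx=6, l2_idx=3, offset=15
L1[6] = 1
L2[1][3] = 38
paddr = 38 * 16 + 15 = 623

Answer: 623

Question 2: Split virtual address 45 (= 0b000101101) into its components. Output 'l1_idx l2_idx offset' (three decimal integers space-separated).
vaddr = 45 = 0b000101101
  top 3 bits -> l1_idx = 0
  next 2 bits -> l2_idx = 2
  bottom 4 bits -> offset = 13

Answer: 0 2 13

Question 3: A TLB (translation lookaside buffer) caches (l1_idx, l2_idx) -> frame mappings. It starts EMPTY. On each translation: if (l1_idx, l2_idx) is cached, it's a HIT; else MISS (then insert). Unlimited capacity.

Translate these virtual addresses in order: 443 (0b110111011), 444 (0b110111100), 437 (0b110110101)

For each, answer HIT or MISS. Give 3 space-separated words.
vaddr=443: (6,3) not in TLB -> MISS, insert
vaddr=444: (6,3) in TLB -> HIT
vaddr=437: (6,3) in TLB -> HIT

Answer: MISS HIT HIT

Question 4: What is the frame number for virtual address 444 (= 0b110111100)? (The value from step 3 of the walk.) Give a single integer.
vaddr = 444: l1_idx=6, l2_idx=3
L1[6] = 1; L2[1][3] = 38

Answer: 38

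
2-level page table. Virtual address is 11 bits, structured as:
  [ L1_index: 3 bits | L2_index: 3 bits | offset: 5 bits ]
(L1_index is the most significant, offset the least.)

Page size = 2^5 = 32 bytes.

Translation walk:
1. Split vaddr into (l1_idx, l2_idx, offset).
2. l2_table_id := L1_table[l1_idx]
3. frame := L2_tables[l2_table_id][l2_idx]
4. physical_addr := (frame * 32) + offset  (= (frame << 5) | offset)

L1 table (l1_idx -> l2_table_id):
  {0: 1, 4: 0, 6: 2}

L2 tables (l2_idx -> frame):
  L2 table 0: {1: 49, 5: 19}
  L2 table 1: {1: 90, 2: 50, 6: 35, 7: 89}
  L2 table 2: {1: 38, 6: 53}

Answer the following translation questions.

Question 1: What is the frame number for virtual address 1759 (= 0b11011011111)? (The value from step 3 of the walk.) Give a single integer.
vaddr = 1759: l1_idx=6, l2_idx=6
L1[6] = 2; L2[2][6] = 53

Answer: 53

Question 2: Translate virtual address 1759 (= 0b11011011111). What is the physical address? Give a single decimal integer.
Answer: 1727

Derivation:
vaddr = 1759 = 0b11011011111
Split: l1_idx=6, l2_idx=6, offset=31
L1[6] = 2
L2[2][6] = 53
paddr = 53 * 32 + 31 = 1727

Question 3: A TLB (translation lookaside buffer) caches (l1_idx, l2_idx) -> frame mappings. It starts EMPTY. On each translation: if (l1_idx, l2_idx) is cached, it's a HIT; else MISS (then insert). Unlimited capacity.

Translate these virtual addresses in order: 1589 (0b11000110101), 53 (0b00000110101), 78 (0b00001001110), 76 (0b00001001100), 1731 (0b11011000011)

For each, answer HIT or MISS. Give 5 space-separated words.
vaddr=1589: (6,1) not in TLB -> MISS, insert
vaddr=53: (0,1) not in TLB -> MISS, insert
vaddr=78: (0,2) not in TLB -> MISS, insert
vaddr=76: (0,2) in TLB -> HIT
vaddr=1731: (6,6) not in TLB -> MISS, insert

Answer: MISS MISS MISS HIT MISS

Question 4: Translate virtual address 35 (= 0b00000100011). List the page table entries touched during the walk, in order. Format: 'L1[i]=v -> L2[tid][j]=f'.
Answer: L1[0]=1 -> L2[1][1]=90

Derivation:
vaddr = 35 = 0b00000100011
Split: l1_idx=0, l2_idx=1, offset=3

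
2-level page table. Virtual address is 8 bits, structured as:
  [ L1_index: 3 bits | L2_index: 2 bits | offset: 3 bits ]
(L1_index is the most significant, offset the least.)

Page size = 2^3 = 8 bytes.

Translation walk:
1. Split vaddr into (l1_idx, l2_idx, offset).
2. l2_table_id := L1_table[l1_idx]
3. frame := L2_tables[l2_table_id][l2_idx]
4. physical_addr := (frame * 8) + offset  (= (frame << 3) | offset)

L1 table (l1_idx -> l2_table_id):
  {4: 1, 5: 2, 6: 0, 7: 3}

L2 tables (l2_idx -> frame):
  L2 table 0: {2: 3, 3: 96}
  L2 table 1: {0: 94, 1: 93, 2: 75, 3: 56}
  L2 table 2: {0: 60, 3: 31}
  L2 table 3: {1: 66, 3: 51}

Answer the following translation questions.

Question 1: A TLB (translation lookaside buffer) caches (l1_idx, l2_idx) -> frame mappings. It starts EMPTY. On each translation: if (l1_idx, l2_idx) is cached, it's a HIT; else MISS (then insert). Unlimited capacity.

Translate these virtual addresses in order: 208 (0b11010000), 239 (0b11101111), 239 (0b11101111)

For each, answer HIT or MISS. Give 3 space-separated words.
vaddr=208: (6,2) not in TLB -> MISS, insert
vaddr=239: (7,1) not in TLB -> MISS, insert
vaddr=239: (7,1) in TLB -> HIT

Answer: MISS MISS HIT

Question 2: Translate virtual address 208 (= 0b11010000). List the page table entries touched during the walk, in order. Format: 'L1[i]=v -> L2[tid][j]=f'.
vaddr = 208 = 0b11010000
Split: l1_idx=6, l2_idx=2, offset=0

Answer: L1[6]=0 -> L2[0][2]=3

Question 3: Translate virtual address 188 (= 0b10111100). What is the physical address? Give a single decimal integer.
Answer: 252

Derivation:
vaddr = 188 = 0b10111100
Split: l1_idx=5, l2_idx=3, offset=4
L1[5] = 2
L2[2][3] = 31
paddr = 31 * 8 + 4 = 252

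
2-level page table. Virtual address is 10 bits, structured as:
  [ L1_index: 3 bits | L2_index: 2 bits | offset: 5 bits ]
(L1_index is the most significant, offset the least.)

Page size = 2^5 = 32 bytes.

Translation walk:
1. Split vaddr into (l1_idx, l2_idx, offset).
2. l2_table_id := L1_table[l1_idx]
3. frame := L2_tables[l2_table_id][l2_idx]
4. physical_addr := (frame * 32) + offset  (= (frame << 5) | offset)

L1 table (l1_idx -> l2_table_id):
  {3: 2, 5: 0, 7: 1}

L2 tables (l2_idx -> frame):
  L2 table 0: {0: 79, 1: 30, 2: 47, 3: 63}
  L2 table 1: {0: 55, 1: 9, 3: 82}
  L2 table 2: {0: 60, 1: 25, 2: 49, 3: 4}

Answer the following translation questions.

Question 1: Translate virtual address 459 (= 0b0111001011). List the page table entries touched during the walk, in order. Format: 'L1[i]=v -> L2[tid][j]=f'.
vaddr = 459 = 0b0111001011
Split: l1_idx=3, l2_idx=2, offset=11

Answer: L1[3]=2 -> L2[2][2]=49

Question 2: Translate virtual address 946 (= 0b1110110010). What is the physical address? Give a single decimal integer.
Answer: 306

Derivation:
vaddr = 946 = 0b1110110010
Split: l1_idx=7, l2_idx=1, offset=18
L1[7] = 1
L2[1][1] = 9
paddr = 9 * 32 + 18 = 306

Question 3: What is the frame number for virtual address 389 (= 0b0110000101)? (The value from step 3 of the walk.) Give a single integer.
Answer: 60

Derivation:
vaddr = 389: l1_idx=3, l2_idx=0
L1[3] = 2; L2[2][0] = 60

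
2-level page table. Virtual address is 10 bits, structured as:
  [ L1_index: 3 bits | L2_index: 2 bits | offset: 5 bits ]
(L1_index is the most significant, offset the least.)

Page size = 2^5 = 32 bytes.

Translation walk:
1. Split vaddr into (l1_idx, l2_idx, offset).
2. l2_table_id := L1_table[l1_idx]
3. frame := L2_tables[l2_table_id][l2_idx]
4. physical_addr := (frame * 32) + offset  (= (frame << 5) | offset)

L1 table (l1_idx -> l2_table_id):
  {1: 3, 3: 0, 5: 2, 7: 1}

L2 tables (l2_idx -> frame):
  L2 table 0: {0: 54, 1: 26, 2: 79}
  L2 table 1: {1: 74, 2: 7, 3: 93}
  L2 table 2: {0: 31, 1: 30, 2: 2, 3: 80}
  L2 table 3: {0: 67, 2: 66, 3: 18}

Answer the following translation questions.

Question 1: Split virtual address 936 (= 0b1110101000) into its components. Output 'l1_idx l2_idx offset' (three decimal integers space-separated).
vaddr = 936 = 0b1110101000
  top 3 bits -> l1_idx = 7
  next 2 bits -> l2_idx = 1
  bottom 5 bits -> offset = 8

Answer: 7 1 8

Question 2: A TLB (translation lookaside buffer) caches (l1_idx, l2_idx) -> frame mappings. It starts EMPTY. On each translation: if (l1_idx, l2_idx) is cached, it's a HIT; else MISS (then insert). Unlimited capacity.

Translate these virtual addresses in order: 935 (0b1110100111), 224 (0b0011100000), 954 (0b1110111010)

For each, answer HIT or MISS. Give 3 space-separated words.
Answer: MISS MISS HIT

Derivation:
vaddr=935: (7,1) not in TLB -> MISS, insert
vaddr=224: (1,3) not in TLB -> MISS, insert
vaddr=954: (7,1) in TLB -> HIT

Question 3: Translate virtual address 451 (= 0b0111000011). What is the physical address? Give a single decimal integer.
Answer: 2531

Derivation:
vaddr = 451 = 0b0111000011
Split: l1_idx=3, l2_idx=2, offset=3
L1[3] = 0
L2[0][2] = 79
paddr = 79 * 32 + 3 = 2531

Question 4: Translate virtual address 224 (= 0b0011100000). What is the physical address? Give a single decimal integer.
vaddr = 224 = 0b0011100000
Split: l1_idx=1, l2_idx=3, offset=0
L1[1] = 3
L2[3][3] = 18
paddr = 18 * 32 + 0 = 576

Answer: 576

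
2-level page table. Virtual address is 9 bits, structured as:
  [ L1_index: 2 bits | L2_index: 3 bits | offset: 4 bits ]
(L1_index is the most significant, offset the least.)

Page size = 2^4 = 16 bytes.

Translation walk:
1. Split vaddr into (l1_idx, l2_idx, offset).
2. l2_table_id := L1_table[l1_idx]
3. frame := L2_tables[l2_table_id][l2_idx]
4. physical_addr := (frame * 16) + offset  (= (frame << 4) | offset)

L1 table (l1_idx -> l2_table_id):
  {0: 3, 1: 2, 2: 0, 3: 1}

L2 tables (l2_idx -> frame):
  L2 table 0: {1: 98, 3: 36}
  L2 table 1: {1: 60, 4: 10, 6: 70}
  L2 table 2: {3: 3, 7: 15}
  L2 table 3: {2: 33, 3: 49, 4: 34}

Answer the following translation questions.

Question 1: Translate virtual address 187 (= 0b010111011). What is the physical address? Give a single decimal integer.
Answer: 59

Derivation:
vaddr = 187 = 0b010111011
Split: l1_idx=1, l2_idx=3, offset=11
L1[1] = 2
L2[2][3] = 3
paddr = 3 * 16 + 11 = 59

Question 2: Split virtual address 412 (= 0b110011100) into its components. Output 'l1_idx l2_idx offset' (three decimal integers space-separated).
vaddr = 412 = 0b110011100
  top 2 bits -> l1_idx = 3
  next 3 bits -> l2_idx = 1
  bottom 4 bits -> offset = 12

Answer: 3 1 12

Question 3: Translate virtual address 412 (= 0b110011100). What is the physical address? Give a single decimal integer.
vaddr = 412 = 0b110011100
Split: l1_idx=3, l2_idx=1, offset=12
L1[3] = 1
L2[1][1] = 60
paddr = 60 * 16 + 12 = 972

Answer: 972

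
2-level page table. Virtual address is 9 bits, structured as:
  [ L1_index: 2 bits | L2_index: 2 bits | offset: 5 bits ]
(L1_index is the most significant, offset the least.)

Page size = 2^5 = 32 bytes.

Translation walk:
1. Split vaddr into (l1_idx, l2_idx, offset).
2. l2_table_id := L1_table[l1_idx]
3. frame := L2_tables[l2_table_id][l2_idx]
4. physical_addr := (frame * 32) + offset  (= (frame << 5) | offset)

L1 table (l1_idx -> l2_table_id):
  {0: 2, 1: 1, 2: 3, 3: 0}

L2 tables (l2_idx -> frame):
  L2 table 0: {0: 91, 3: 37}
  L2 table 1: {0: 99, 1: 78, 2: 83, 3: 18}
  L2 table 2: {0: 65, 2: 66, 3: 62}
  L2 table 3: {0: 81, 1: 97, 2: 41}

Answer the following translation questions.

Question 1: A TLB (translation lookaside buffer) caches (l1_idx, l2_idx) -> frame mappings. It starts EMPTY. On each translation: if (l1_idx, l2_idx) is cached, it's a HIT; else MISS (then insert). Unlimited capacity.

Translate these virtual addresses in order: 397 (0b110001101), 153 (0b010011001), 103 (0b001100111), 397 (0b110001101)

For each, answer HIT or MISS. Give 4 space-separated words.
Answer: MISS MISS MISS HIT

Derivation:
vaddr=397: (3,0) not in TLB -> MISS, insert
vaddr=153: (1,0) not in TLB -> MISS, insert
vaddr=103: (0,3) not in TLB -> MISS, insert
vaddr=397: (3,0) in TLB -> HIT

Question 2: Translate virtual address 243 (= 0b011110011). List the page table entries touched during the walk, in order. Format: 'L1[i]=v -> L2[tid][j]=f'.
Answer: L1[1]=1 -> L2[1][3]=18

Derivation:
vaddr = 243 = 0b011110011
Split: l1_idx=1, l2_idx=3, offset=19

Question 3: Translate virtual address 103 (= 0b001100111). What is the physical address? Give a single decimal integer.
Answer: 1991

Derivation:
vaddr = 103 = 0b001100111
Split: l1_idx=0, l2_idx=3, offset=7
L1[0] = 2
L2[2][3] = 62
paddr = 62 * 32 + 7 = 1991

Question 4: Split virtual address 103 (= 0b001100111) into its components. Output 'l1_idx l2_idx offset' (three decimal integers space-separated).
Answer: 0 3 7

Derivation:
vaddr = 103 = 0b001100111
  top 2 bits -> l1_idx = 0
  next 2 bits -> l2_idx = 3
  bottom 5 bits -> offset = 7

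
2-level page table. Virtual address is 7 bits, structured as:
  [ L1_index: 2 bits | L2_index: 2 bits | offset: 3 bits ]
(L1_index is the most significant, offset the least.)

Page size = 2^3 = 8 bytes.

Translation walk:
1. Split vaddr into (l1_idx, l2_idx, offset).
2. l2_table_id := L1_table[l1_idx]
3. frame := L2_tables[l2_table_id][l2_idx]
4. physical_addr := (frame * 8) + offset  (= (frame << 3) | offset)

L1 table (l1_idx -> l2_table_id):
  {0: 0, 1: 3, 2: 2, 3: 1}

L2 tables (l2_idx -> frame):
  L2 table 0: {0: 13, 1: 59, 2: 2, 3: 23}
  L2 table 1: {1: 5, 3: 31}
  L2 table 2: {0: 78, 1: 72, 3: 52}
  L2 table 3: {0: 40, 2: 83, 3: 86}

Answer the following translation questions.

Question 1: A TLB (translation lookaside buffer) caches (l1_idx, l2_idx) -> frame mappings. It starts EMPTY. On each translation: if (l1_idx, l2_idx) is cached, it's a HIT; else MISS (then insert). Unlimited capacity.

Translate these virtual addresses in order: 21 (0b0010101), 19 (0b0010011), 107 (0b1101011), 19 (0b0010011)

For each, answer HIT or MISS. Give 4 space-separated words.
vaddr=21: (0,2) not in TLB -> MISS, insert
vaddr=19: (0,2) in TLB -> HIT
vaddr=107: (3,1) not in TLB -> MISS, insert
vaddr=19: (0,2) in TLB -> HIT

Answer: MISS HIT MISS HIT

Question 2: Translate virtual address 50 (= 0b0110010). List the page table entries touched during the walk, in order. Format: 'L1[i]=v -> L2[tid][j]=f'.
vaddr = 50 = 0b0110010
Split: l1_idx=1, l2_idx=2, offset=2

Answer: L1[1]=3 -> L2[3][2]=83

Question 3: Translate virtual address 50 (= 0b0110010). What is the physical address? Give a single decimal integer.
Answer: 666

Derivation:
vaddr = 50 = 0b0110010
Split: l1_idx=1, l2_idx=2, offset=2
L1[1] = 3
L2[3][2] = 83
paddr = 83 * 8 + 2 = 666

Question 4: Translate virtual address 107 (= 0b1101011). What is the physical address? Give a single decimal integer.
Answer: 43

Derivation:
vaddr = 107 = 0b1101011
Split: l1_idx=3, l2_idx=1, offset=3
L1[3] = 1
L2[1][1] = 5
paddr = 5 * 8 + 3 = 43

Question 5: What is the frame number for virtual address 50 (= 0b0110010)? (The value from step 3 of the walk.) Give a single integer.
Answer: 83

Derivation:
vaddr = 50: l1_idx=1, l2_idx=2
L1[1] = 3; L2[3][2] = 83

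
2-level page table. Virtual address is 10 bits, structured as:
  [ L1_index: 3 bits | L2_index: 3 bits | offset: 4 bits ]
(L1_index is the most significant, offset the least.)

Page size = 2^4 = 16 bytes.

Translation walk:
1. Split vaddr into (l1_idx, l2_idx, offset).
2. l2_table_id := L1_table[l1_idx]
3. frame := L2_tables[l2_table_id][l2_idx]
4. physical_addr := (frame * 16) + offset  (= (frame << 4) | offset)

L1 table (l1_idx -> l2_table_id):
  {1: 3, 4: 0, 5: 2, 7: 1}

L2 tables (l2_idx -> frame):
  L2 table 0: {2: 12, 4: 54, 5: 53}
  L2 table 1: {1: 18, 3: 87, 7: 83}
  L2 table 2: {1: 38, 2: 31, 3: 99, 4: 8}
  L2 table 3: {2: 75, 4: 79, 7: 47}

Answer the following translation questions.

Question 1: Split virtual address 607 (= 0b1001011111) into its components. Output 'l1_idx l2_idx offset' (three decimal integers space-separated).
vaddr = 607 = 0b1001011111
  top 3 bits -> l1_idx = 4
  next 3 bits -> l2_idx = 5
  bottom 4 bits -> offset = 15

Answer: 4 5 15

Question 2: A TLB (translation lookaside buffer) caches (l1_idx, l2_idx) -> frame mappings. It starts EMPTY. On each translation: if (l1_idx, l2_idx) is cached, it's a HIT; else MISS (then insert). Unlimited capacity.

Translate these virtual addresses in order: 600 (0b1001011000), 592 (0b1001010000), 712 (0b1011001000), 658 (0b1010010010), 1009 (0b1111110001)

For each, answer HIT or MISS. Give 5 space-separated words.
Answer: MISS HIT MISS MISS MISS

Derivation:
vaddr=600: (4,5) not in TLB -> MISS, insert
vaddr=592: (4,5) in TLB -> HIT
vaddr=712: (5,4) not in TLB -> MISS, insert
vaddr=658: (5,1) not in TLB -> MISS, insert
vaddr=1009: (7,7) not in TLB -> MISS, insert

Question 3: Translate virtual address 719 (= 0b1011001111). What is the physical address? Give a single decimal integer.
Answer: 143

Derivation:
vaddr = 719 = 0b1011001111
Split: l1_idx=5, l2_idx=4, offset=15
L1[5] = 2
L2[2][4] = 8
paddr = 8 * 16 + 15 = 143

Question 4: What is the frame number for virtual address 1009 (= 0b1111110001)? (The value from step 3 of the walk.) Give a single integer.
vaddr = 1009: l1_idx=7, l2_idx=7
L1[7] = 1; L2[1][7] = 83

Answer: 83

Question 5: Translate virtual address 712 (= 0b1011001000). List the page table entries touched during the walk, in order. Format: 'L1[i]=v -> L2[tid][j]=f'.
vaddr = 712 = 0b1011001000
Split: l1_idx=5, l2_idx=4, offset=8

Answer: L1[5]=2 -> L2[2][4]=8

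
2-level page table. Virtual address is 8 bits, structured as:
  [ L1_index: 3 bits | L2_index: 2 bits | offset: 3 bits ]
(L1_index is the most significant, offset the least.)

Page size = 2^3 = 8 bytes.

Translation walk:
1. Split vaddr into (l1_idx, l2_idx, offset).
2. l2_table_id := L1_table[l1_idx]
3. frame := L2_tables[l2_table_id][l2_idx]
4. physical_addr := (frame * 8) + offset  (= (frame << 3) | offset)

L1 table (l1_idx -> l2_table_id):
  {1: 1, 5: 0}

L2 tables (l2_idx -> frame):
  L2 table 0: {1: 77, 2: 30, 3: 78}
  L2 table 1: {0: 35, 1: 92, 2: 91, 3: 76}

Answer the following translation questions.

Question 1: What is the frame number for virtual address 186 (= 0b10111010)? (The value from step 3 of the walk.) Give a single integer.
Answer: 78

Derivation:
vaddr = 186: l1_idx=5, l2_idx=3
L1[5] = 0; L2[0][3] = 78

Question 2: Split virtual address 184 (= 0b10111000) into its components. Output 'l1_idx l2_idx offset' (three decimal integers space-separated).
vaddr = 184 = 0b10111000
  top 3 bits -> l1_idx = 5
  next 2 bits -> l2_idx = 3
  bottom 3 bits -> offset = 0

Answer: 5 3 0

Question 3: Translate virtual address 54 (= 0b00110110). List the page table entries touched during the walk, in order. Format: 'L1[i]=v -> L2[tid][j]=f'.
Answer: L1[1]=1 -> L2[1][2]=91

Derivation:
vaddr = 54 = 0b00110110
Split: l1_idx=1, l2_idx=2, offset=6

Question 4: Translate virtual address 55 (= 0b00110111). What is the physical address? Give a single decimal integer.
vaddr = 55 = 0b00110111
Split: l1_idx=1, l2_idx=2, offset=7
L1[1] = 1
L2[1][2] = 91
paddr = 91 * 8 + 7 = 735

Answer: 735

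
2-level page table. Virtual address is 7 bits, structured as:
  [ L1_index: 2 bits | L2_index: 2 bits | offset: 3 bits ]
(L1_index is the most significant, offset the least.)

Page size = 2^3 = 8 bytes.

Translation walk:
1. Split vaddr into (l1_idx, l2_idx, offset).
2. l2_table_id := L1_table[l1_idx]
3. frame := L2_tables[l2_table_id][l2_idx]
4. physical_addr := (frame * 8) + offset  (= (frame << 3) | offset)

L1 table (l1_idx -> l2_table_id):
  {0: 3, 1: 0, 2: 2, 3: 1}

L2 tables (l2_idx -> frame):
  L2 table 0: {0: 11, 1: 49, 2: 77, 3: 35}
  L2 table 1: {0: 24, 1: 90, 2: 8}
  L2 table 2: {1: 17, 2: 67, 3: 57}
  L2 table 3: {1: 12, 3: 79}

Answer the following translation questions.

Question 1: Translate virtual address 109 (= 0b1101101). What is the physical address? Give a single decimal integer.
Answer: 725

Derivation:
vaddr = 109 = 0b1101101
Split: l1_idx=3, l2_idx=1, offset=5
L1[3] = 1
L2[1][1] = 90
paddr = 90 * 8 + 5 = 725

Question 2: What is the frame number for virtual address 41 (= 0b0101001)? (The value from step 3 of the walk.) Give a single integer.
Answer: 49

Derivation:
vaddr = 41: l1_idx=1, l2_idx=1
L1[1] = 0; L2[0][1] = 49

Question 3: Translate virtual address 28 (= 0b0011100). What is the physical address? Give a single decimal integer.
vaddr = 28 = 0b0011100
Split: l1_idx=0, l2_idx=3, offset=4
L1[0] = 3
L2[3][3] = 79
paddr = 79 * 8 + 4 = 636

Answer: 636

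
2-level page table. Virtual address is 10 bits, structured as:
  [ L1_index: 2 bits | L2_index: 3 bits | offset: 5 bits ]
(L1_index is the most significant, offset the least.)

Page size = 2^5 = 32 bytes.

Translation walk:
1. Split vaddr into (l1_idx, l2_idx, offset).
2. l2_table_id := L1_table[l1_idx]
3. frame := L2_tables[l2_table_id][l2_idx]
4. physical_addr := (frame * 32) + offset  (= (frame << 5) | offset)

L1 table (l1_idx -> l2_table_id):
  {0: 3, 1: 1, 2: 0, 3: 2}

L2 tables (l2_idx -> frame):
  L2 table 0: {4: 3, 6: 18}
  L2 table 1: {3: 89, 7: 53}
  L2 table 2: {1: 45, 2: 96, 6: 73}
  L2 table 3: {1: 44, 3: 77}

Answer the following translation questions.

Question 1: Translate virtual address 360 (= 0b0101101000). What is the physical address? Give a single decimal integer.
Answer: 2856

Derivation:
vaddr = 360 = 0b0101101000
Split: l1_idx=1, l2_idx=3, offset=8
L1[1] = 1
L2[1][3] = 89
paddr = 89 * 32 + 8 = 2856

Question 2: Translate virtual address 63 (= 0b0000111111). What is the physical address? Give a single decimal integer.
Answer: 1439

Derivation:
vaddr = 63 = 0b0000111111
Split: l1_idx=0, l2_idx=1, offset=31
L1[0] = 3
L2[3][1] = 44
paddr = 44 * 32 + 31 = 1439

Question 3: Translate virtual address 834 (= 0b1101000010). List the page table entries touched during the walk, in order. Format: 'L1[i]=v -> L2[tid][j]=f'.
vaddr = 834 = 0b1101000010
Split: l1_idx=3, l2_idx=2, offset=2

Answer: L1[3]=2 -> L2[2][2]=96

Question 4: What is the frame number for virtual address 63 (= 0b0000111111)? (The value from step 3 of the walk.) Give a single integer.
Answer: 44

Derivation:
vaddr = 63: l1_idx=0, l2_idx=1
L1[0] = 3; L2[3][1] = 44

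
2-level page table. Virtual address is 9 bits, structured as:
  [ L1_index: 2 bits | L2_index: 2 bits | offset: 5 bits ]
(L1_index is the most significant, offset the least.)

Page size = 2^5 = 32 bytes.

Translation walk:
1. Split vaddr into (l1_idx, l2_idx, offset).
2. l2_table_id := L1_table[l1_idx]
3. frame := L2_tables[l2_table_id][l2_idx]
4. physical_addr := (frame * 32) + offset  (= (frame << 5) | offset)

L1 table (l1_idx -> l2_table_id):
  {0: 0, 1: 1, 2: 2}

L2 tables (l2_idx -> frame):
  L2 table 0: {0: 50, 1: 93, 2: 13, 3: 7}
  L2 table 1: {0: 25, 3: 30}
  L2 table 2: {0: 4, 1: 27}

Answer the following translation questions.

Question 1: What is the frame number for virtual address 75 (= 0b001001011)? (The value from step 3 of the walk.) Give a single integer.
Answer: 13

Derivation:
vaddr = 75: l1_idx=0, l2_idx=2
L1[0] = 0; L2[0][2] = 13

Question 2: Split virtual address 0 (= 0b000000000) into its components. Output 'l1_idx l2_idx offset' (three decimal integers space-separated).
vaddr = 0 = 0b000000000
  top 2 bits -> l1_idx = 0
  next 2 bits -> l2_idx = 0
  bottom 5 bits -> offset = 0

Answer: 0 0 0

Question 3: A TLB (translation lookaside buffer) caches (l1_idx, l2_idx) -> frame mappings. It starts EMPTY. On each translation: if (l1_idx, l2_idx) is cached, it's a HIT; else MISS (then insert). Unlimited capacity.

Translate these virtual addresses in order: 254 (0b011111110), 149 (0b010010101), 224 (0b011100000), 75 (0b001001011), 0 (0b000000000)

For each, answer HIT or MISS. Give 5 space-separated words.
vaddr=254: (1,3) not in TLB -> MISS, insert
vaddr=149: (1,0) not in TLB -> MISS, insert
vaddr=224: (1,3) in TLB -> HIT
vaddr=75: (0,2) not in TLB -> MISS, insert
vaddr=0: (0,0) not in TLB -> MISS, insert

Answer: MISS MISS HIT MISS MISS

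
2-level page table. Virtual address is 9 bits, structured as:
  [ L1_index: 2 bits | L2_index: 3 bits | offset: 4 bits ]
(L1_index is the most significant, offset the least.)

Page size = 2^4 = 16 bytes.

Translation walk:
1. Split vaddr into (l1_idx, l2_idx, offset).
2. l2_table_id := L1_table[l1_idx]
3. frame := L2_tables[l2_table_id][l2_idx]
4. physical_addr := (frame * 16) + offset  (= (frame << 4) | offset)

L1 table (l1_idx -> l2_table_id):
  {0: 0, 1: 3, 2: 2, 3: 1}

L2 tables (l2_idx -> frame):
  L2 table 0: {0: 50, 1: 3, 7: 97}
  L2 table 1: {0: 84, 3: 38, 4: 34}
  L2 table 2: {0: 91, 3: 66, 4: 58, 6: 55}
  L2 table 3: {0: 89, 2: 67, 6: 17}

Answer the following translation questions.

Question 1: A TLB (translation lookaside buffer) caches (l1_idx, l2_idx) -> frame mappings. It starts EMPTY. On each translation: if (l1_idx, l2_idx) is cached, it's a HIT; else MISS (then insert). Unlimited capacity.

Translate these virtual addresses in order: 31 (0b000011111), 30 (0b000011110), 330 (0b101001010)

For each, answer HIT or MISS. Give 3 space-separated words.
vaddr=31: (0,1) not in TLB -> MISS, insert
vaddr=30: (0,1) in TLB -> HIT
vaddr=330: (2,4) not in TLB -> MISS, insert

Answer: MISS HIT MISS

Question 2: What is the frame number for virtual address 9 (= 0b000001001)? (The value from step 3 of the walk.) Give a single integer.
Answer: 50

Derivation:
vaddr = 9: l1_idx=0, l2_idx=0
L1[0] = 0; L2[0][0] = 50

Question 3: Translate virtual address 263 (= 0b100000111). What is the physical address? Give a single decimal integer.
Answer: 1463

Derivation:
vaddr = 263 = 0b100000111
Split: l1_idx=2, l2_idx=0, offset=7
L1[2] = 2
L2[2][0] = 91
paddr = 91 * 16 + 7 = 1463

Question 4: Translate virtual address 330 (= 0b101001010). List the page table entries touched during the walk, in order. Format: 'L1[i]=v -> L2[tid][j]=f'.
vaddr = 330 = 0b101001010
Split: l1_idx=2, l2_idx=4, offset=10

Answer: L1[2]=2 -> L2[2][4]=58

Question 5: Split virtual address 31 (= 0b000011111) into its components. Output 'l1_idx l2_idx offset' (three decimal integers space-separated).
Answer: 0 1 15

Derivation:
vaddr = 31 = 0b000011111
  top 2 bits -> l1_idx = 0
  next 3 bits -> l2_idx = 1
  bottom 4 bits -> offset = 15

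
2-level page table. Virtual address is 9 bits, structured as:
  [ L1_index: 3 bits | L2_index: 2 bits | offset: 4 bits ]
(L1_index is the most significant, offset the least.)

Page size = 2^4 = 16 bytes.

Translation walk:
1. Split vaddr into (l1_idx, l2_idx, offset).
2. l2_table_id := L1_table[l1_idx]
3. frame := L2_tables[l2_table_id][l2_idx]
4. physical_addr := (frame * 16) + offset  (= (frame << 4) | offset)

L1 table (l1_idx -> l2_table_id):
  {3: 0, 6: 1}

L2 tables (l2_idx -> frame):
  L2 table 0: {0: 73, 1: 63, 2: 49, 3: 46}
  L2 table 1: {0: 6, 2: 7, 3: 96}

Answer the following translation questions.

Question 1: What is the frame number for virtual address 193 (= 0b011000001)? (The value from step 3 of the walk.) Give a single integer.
vaddr = 193: l1_idx=3, l2_idx=0
L1[3] = 0; L2[0][0] = 73

Answer: 73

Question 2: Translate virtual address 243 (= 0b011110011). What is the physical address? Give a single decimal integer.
vaddr = 243 = 0b011110011
Split: l1_idx=3, l2_idx=3, offset=3
L1[3] = 0
L2[0][3] = 46
paddr = 46 * 16 + 3 = 739

Answer: 739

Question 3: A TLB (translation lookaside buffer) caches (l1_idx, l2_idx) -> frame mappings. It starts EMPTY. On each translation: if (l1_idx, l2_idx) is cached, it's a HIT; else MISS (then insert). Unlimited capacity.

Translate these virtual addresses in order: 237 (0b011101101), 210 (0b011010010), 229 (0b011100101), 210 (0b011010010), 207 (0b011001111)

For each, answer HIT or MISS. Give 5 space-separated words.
Answer: MISS MISS HIT HIT MISS

Derivation:
vaddr=237: (3,2) not in TLB -> MISS, insert
vaddr=210: (3,1) not in TLB -> MISS, insert
vaddr=229: (3,2) in TLB -> HIT
vaddr=210: (3,1) in TLB -> HIT
vaddr=207: (3,0) not in TLB -> MISS, insert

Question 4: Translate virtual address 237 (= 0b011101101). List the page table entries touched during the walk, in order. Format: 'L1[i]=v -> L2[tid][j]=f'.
vaddr = 237 = 0b011101101
Split: l1_idx=3, l2_idx=2, offset=13

Answer: L1[3]=0 -> L2[0][2]=49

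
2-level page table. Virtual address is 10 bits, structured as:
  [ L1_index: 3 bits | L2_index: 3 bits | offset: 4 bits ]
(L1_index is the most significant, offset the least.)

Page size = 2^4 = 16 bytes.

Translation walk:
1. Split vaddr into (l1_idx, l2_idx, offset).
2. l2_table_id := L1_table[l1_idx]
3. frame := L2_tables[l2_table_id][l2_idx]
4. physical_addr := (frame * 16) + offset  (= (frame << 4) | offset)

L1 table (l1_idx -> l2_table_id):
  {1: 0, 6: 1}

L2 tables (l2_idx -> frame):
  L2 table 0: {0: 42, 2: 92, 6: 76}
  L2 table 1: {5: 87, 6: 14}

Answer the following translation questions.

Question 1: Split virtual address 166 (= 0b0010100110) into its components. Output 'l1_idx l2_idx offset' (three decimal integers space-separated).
Answer: 1 2 6

Derivation:
vaddr = 166 = 0b0010100110
  top 3 bits -> l1_idx = 1
  next 3 bits -> l2_idx = 2
  bottom 4 bits -> offset = 6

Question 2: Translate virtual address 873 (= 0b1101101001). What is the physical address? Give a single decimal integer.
Answer: 233

Derivation:
vaddr = 873 = 0b1101101001
Split: l1_idx=6, l2_idx=6, offset=9
L1[6] = 1
L2[1][6] = 14
paddr = 14 * 16 + 9 = 233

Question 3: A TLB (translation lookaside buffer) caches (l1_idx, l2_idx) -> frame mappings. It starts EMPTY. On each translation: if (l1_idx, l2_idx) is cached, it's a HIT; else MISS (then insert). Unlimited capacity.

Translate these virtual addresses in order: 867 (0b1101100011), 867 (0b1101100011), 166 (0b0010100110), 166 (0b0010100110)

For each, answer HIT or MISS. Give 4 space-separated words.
Answer: MISS HIT MISS HIT

Derivation:
vaddr=867: (6,6) not in TLB -> MISS, insert
vaddr=867: (6,6) in TLB -> HIT
vaddr=166: (1,2) not in TLB -> MISS, insert
vaddr=166: (1,2) in TLB -> HIT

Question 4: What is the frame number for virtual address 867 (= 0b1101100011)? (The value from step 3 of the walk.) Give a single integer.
Answer: 14

Derivation:
vaddr = 867: l1_idx=6, l2_idx=6
L1[6] = 1; L2[1][6] = 14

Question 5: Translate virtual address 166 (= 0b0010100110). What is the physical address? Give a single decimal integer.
Answer: 1478

Derivation:
vaddr = 166 = 0b0010100110
Split: l1_idx=1, l2_idx=2, offset=6
L1[1] = 0
L2[0][2] = 92
paddr = 92 * 16 + 6 = 1478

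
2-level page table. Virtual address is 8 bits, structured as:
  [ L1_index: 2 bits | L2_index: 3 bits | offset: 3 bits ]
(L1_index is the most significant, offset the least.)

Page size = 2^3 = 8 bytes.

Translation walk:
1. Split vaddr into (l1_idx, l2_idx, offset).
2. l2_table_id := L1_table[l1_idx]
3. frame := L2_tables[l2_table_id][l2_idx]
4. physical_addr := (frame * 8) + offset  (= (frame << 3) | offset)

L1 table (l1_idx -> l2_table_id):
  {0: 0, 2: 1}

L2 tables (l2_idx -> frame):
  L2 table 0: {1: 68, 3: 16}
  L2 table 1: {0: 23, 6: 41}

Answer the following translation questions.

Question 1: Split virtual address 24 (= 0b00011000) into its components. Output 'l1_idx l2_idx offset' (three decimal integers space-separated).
vaddr = 24 = 0b00011000
  top 2 bits -> l1_idx = 0
  next 3 bits -> l2_idx = 3
  bottom 3 bits -> offset = 0

Answer: 0 3 0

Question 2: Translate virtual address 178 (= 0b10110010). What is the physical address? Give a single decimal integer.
Answer: 330

Derivation:
vaddr = 178 = 0b10110010
Split: l1_idx=2, l2_idx=6, offset=2
L1[2] = 1
L2[1][6] = 41
paddr = 41 * 8 + 2 = 330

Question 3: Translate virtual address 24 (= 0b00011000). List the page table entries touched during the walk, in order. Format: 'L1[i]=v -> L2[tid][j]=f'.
vaddr = 24 = 0b00011000
Split: l1_idx=0, l2_idx=3, offset=0

Answer: L1[0]=0 -> L2[0][3]=16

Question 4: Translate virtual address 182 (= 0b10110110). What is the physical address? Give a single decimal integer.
Answer: 334

Derivation:
vaddr = 182 = 0b10110110
Split: l1_idx=2, l2_idx=6, offset=6
L1[2] = 1
L2[1][6] = 41
paddr = 41 * 8 + 6 = 334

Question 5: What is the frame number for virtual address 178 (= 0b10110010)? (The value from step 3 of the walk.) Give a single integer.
Answer: 41

Derivation:
vaddr = 178: l1_idx=2, l2_idx=6
L1[2] = 1; L2[1][6] = 41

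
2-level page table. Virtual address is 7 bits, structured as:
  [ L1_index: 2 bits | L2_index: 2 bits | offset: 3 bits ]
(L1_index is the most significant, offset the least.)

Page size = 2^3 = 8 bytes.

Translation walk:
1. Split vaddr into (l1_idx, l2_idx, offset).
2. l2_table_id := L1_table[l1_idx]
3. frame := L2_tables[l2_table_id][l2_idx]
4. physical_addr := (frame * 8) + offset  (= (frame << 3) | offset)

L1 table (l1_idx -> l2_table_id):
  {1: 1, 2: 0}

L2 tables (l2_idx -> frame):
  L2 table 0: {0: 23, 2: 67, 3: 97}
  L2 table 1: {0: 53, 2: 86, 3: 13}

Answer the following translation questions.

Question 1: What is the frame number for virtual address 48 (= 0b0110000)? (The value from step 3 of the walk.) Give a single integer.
vaddr = 48: l1_idx=1, l2_idx=2
L1[1] = 1; L2[1][2] = 86

Answer: 86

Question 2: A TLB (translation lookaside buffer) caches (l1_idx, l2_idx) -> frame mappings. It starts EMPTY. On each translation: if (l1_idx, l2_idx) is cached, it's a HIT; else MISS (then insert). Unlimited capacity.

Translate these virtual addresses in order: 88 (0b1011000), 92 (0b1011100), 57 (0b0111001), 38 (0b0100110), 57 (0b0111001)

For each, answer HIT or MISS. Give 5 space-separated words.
Answer: MISS HIT MISS MISS HIT

Derivation:
vaddr=88: (2,3) not in TLB -> MISS, insert
vaddr=92: (2,3) in TLB -> HIT
vaddr=57: (1,3) not in TLB -> MISS, insert
vaddr=38: (1,0) not in TLB -> MISS, insert
vaddr=57: (1,3) in TLB -> HIT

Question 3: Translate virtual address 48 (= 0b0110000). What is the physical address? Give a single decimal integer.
vaddr = 48 = 0b0110000
Split: l1_idx=1, l2_idx=2, offset=0
L1[1] = 1
L2[1][2] = 86
paddr = 86 * 8 + 0 = 688

Answer: 688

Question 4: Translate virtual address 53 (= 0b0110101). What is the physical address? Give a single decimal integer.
vaddr = 53 = 0b0110101
Split: l1_idx=1, l2_idx=2, offset=5
L1[1] = 1
L2[1][2] = 86
paddr = 86 * 8 + 5 = 693

Answer: 693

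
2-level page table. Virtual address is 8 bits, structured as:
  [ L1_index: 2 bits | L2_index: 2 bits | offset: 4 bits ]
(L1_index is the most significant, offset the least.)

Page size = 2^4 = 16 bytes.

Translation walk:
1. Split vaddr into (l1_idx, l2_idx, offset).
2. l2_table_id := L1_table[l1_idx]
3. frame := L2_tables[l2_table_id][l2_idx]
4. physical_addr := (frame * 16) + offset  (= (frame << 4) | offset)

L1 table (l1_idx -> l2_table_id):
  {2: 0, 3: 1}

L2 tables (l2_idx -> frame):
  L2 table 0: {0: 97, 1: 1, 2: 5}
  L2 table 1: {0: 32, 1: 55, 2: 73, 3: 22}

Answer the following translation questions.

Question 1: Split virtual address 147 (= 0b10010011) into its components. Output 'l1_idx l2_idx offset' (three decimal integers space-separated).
vaddr = 147 = 0b10010011
  top 2 bits -> l1_idx = 2
  next 2 bits -> l2_idx = 1
  bottom 4 bits -> offset = 3

Answer: 2 1 3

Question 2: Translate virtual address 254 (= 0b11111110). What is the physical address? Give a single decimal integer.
vaddr = 254 = 0b11111110
Split: l1_idx=3, l2_idx=3, offset=14
L1[3] = 1
L2[1][3] = 22
paddr = 22 * 16 + 14 = 366

Answer: 366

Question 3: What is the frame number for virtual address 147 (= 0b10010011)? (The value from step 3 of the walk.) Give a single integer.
Answer: 1

Derivation:
vaddr = 147: l1_idx=2, l2_idx=1
L1[2] = 0; L2[0][1] = 1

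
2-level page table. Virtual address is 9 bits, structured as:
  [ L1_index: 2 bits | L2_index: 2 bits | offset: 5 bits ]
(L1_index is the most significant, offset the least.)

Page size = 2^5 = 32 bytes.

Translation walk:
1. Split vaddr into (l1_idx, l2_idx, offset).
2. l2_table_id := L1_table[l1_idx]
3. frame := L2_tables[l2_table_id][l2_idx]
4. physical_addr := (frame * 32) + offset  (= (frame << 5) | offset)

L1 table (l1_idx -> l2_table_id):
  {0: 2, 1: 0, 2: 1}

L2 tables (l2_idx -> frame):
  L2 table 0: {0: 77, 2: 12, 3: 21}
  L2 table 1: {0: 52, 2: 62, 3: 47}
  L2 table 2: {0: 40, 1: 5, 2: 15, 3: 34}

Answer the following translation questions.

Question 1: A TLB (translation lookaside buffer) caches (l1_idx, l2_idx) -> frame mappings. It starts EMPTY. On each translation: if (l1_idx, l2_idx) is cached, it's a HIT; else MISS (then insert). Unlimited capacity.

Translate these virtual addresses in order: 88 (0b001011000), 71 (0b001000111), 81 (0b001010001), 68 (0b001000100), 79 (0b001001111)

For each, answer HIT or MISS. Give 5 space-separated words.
vaddr=88: (0,2) not in TLB -> MISS, insert
vaddr=71: (0,2) in TLB -> HIT
vaddr=81: (0,2) in TLB -> HIT
vaddr=68: (0,2) in TLB -> HIT
vaddr=79: (0,2) in TLB -> HIT

Answer: MISS HIT HIT HIT HIT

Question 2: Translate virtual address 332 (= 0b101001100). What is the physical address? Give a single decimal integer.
Answer: 1996

Derivation:
vaddr = 332 = 0b101001100
Split: l1_idx=2, l2_idx=2, offset=12
L1[2] = 1
L2[1][2] = 62
paddr = 62 * 32 + 12 = 1996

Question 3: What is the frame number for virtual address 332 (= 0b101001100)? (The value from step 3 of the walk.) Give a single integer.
Answer: 62

Derivation:
vaddr = 332: l1_idx=2, l2_idx=2
L1[2] = 1; L2[1][2] = 62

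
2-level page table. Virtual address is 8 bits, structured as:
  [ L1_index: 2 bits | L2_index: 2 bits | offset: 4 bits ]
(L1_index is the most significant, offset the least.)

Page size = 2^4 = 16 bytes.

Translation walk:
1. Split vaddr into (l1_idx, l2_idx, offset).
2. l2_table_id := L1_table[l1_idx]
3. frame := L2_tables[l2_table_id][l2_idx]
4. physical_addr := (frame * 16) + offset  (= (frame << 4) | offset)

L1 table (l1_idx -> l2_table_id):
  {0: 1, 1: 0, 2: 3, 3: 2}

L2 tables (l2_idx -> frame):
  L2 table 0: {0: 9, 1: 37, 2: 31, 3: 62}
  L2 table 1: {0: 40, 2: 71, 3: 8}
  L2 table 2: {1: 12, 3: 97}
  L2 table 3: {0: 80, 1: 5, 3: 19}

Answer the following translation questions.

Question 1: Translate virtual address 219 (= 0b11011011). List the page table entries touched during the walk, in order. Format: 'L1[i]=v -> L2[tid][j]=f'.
vaddr = 219 = 0b11011011
Split: l1_idx=3, l2_idx=1, offset=11

Answer: L1[3]=2 -> L2[2][1]=12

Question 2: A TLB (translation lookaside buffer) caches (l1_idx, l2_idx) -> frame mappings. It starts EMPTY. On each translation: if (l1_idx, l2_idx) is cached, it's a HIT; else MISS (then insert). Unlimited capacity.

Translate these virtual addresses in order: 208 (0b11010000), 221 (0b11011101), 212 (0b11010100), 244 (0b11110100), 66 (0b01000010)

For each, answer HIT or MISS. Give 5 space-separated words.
vaddr=208: (3,1) not in TLB -> MISS, insert
vaddr=221: (3,1) in TLB -> HIT
vaddr=212: (3,1) in TLB -> HIT
vaddr=244: (3,3) not in TLB -> MISS, insert
vaddr=66: (1,0) not in TLB -> MISS, insert

Answer: MISS HIT HIT MISS MISS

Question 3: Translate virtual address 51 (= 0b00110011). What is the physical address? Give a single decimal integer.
Answer: 131

Derivation:
vaddr = 51 = 0b00110011
Split: l1_idx=0, l2_idx=3, offset=3
L1[0] = 1
L2[1][3] = 8
paddr = 8 * 16 + 3 = 131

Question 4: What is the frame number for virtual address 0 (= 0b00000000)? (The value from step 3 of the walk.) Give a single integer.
Answer: 40

Derivation:
vaddr = 0: l1_idx=0, l2_idx=0
L1[0] = 1; L2[1][0] = 40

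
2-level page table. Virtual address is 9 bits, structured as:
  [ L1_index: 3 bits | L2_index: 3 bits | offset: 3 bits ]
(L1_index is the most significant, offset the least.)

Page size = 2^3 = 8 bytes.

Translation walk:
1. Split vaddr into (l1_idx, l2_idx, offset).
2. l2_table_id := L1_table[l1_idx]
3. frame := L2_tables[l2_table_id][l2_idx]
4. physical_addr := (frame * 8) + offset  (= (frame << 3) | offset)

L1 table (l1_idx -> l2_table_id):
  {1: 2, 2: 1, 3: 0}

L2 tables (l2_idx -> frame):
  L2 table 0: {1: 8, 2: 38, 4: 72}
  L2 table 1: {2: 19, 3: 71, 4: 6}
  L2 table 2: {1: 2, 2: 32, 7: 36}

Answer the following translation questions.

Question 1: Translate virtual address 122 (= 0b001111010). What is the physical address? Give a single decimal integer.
Answer: 290

Derivation:
vaddr = 122 = 0b001111010
Split: l1_idx=1, l2_idx=7, offset=2
L1[1] = 2
L2[2][7] = 36
paddr = 36 * 8 + 2 = 290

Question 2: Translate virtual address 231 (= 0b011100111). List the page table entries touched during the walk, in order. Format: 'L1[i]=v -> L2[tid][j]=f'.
vaddr = 231 = 0b011100111
Split: l1_idx=3, l2_idx=4, offset=7

Answer: L1[3]=0 -> L2[0][4]=72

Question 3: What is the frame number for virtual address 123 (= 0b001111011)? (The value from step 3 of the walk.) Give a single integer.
Answer: 36

Derivation:
vaddr = 123: l1_idx=1, l2_idx=7
L1[1] = 2; L2[2][7] = 36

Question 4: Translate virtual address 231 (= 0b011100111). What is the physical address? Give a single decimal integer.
Answer: 583

Derivation:
vaddr = 231 = 0b011100111
Split: l1_idx=3, l2_idx=4, offset=7
L1[3] = 0
L2[0][4] = 72
paddr = 72 * 8 + 7 = 583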